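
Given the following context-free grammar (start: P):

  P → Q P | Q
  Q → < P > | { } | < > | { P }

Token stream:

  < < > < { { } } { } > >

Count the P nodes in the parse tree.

6

[P [Q < [P [Q < >] [P [Q < [P [Q { [P [Q { }]] }] [P [Q { }]]] >]]] >]]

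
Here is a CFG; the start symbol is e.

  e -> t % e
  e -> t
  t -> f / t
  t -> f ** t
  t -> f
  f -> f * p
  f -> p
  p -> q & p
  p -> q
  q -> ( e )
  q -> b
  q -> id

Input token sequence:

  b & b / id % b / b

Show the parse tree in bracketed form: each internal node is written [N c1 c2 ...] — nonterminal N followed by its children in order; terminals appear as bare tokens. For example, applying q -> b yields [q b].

[e [t [f [p [q b] & [p [q b]]]] / [t [f [p [q id]]]]] % [e [t [f [p [q b]]] / [t [f [p [q b]]]]]]]

e
t % e
f / t % e
p / t % e
q & p / t % e
b & p / t % e
b & q / t % e
b & b / t % e
b & b / f % e
b & b / p % e
b & b / q % e
b & b / id % e
b & b / id % t
b & b / id % f / t
b & b / id % p / t
b & b / id % q / t
b & b / id % b / t
b & b / id % b / f
b & b / id % b / p
b & b / id % b / q
b & b / id % b / b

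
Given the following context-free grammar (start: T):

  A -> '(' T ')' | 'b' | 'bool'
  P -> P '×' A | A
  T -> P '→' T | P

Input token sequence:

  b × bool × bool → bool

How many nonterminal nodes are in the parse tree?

10

[T [P [P [P [A b]] × [A bool]] × [A bool]] → [T [P [A bool]]]]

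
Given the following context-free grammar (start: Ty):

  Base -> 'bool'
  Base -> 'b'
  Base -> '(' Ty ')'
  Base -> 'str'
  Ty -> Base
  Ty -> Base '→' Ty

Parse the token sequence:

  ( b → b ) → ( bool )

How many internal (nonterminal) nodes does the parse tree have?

10

[Ty [Base ( [Ty [Base b] → [Ty [Base b]]] )] → [Ty [Base ( [Ty [Base bool]] )]]]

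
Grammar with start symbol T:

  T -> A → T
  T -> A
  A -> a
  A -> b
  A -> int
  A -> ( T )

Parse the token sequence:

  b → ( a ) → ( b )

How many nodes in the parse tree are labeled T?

5

[T [A b] → [T [A ( [T [A a]] )] → [T [A ( [T [A b]] )]]]]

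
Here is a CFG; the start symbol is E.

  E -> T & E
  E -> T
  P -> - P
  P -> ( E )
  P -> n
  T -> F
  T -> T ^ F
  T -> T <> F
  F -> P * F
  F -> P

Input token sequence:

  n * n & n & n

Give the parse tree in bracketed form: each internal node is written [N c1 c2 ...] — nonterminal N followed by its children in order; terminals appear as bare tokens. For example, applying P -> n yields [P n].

E
T & E
F & E
P * F & E
n * F & E
n * P & E
n * n & E
n * n & T & E
n * n & F & E
n * n & P & E
n * n & n & E
n * n & n & T
n * n & n & F
n * n & n & P
n * n & n & n

[E [T [F [P n] * [F [P n]]]] & [E [T [F [P n]]] & [E [T [F [P n]]]]]]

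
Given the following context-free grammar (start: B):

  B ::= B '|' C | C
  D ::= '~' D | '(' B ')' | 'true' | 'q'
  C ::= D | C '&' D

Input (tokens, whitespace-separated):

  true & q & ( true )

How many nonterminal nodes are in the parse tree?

[B [C [C [C [D true]] & [D q]] & [D ( [B [C [D true]]] )]]]

10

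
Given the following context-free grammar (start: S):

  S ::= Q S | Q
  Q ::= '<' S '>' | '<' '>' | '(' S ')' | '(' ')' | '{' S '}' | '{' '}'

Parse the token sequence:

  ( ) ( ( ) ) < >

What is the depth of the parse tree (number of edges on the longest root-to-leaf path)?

[S [Q ( )] [S [Q ( [S [Q ( )]] )] [S [Q < >]]]]

5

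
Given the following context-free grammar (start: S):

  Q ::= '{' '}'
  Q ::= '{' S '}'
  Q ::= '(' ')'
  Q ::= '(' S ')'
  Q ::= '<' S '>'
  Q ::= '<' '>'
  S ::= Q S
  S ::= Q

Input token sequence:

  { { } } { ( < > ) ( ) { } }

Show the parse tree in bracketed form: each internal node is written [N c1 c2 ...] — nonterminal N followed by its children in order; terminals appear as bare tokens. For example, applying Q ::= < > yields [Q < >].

S
Q S
{ S } S
{ Q } S
{ { } } S
{ { } } Q
{ { } } { S }
{ { } } { Q S }
{ { } } { ( S ) S }
{ { } } { ( Q ) S }
{ { } } { ( < > ) S }
{ { } } { ( < > ) Q S }
{ { } } { ( < > ) ( ) S }
{ { } } { ( < > ) ( ) Q }
{ { } } { ( < > ) ( ) { } }

[S [Q { [S [Q { }]] }] [S [Q { [S [Q ( [S [Q < >]] )] [S [Q ( )] [S [Q { }]]]] }]]]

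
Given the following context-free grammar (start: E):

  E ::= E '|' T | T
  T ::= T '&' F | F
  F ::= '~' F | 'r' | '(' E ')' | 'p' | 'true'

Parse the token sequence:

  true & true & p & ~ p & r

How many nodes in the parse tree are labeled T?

5

[E [T [T [T [T [T [F true]] & [F true]] & [F p]] & [F ~ [F p]]] & [F r]]]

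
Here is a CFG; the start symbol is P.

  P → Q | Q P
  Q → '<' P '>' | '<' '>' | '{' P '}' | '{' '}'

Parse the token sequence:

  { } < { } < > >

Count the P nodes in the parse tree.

[P [Q { }] [P [Q < [P [Q { }] [P [Q < >]]] >]]]

4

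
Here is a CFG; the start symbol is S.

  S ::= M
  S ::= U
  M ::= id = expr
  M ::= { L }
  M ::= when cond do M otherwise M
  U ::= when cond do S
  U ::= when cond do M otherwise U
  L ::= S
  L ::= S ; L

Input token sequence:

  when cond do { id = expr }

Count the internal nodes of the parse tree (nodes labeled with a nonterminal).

[S [U when cond do [S [M { [L [S [M id = expr]]] }]]]]

7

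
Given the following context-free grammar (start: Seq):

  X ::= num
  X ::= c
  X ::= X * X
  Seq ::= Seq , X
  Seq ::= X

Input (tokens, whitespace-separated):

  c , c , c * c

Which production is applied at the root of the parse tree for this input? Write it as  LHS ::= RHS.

[Seq [Seq [Seq [X c]] , [X c]] , [X [X c] * [X c]]]

Seq ::= Seq , X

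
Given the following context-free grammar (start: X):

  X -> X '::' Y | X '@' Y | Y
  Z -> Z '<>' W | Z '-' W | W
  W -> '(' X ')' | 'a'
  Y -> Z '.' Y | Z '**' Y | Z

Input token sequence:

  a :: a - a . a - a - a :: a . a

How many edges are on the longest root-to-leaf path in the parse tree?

8

[X [X [X [Y [Z [W a]]]] :: [Y [Z [Z [W a]] - [W a]] . [Y [Z [Z [Z [W a]] - [W a]] - [W a]]]]] :: [Y [Z [W a]] . [Y [Z [W a]]]]]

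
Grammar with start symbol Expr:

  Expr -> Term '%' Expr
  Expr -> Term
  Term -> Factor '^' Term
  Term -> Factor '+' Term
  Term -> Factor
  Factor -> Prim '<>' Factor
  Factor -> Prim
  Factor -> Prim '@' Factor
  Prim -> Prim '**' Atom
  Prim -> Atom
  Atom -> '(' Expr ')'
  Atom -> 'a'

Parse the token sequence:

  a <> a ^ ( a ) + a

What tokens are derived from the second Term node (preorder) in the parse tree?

( a ) + a

[Expr [Term [Factor [Prim [Atom a]] <> [Factor [Prim [Atom a]]]] ^ [Term [Factor [Prim [Atom ( [Expr [Term [Factor [Prim [Atom a]]]]] )]]] + [Term [Factor [Prim [Atom a]]]]]]]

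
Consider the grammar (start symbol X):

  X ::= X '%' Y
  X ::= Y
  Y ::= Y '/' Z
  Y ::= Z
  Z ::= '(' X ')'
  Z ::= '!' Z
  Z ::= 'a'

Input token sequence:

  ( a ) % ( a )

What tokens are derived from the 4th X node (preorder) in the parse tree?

[X [X [Y [Z ( [X [Y [Z a]]] )]]] % [Y [Z ( [X [Y [Z a]]] )]]]

a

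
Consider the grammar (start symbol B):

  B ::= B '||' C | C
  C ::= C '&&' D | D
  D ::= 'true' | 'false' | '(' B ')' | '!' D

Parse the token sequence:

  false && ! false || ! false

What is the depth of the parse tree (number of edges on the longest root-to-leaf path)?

5

[B [B [C [C [D false]] && [D ! [D false]]]] || [C [D ! [D false]]]]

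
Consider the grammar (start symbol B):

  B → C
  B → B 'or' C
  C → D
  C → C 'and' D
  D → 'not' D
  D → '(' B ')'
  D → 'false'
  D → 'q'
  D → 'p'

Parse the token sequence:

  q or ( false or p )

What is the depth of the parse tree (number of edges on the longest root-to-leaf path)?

7

[B [B [C [D q]]] or [C [D ( [B [B [C [D false]]] or [C [D p]]] )]]]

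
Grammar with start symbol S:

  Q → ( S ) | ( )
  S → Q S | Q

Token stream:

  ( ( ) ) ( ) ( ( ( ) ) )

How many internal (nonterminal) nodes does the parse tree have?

[S [Q ( [S [Q ( )]] )] [S [Q ( )] [S [Q ( [S [Q ( [S [Q ( )]] )]] )]]]]

12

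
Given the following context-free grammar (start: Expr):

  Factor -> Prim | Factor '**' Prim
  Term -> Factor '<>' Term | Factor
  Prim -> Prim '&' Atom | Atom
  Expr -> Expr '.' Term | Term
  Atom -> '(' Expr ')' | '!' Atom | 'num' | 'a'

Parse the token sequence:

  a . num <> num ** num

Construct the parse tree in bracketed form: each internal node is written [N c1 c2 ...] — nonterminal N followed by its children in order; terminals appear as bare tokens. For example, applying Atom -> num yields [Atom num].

Expr
Expr . Term
Term . Term
Factor . Term
Prim . Term
Atom . Term
a . Term
a . Factor <> Term
a . Prim <> Term
a . Atom <> Term
a . num <> Term
a . num <> Factor
a . num <> Factor ** Prim
a . num <> Prim ** Prim
a . num <> Atom ** Prim
a . num <> num ** Prim
a . num <> num ** Atom
a . num <> num ** num

[Expr [Expr [Term [Factor [Prim [Atom a]]]]] . [Term [Factor [Prim [Atom num]]] <> [Term [Factor [Factor [Prim [Atom num]]] ** [Prim [Atom num]]]]]]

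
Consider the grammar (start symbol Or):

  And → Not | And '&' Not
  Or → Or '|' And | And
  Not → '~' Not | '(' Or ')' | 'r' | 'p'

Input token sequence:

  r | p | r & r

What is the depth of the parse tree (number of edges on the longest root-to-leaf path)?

[Or [Or [Or [And [Not r]]] | [And [Not p]]] | [And [And [Not r]] & [Not r]]]

5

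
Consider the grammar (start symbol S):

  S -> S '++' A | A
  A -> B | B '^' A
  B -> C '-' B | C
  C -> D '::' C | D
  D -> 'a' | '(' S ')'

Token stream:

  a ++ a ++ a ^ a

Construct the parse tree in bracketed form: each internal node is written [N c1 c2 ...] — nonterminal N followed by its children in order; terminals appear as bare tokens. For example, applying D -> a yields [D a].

[S [S [S [A [B [C [D a]]]]] ++ [A [B [C [D a]]]]] ++ [A [B [C [D a]]] ^ [A [B [C [D a]]]]]]

S
S ++ A
S ++ A ++ A
A ++ A ++ A
B ++ A ++ A
C ++ A ++ A
D ++ A ++ A
a ++ A ++ A
a ++ B ++ A
a ++ C ++ A
a ++ D ++ A
a ++ a ++ A
a ++ a ++ B ^ A
a ++ a ++ C ^ A
a ++ a ++ D ^ A
a ++ a ++ a ^ A
a ++ a ++ a ^ B
a ++ a ++ a ^ C
a ++ a ++ a ^ D
a ++ a ++ a ^ a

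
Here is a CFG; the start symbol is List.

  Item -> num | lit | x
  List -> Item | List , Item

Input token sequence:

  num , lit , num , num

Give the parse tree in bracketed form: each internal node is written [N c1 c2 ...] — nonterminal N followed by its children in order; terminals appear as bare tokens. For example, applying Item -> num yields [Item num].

List
List , Item
List , Item , Item
List , Item , Item , Item
Item , Item , Item , Item
num , Item , Item , Item
num , lit , Item , Item
num , lit , num , Item
num , lit , num , num

[List [List [List [List [Item num]] , [Item lit]] , [Item num]] , [Item num]]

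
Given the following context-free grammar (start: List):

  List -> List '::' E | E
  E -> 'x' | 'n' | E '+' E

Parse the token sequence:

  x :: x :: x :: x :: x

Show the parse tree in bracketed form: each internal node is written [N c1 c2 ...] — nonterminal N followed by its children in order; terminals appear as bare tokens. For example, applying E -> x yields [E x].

[List [List [List [List [List [E x]] :: [E x]] :: [E x]] :: [E x]] :: [E x]]

List
List :: E
List :: E :: E
List :: E :: E :: E
List :: E :: E :: E :: E
E :: E :: E :: E :: E
x :: E :: E :: E :: E
x :: x :: E :: E :: E
x :: x :: x :: E :: E
x :: x :: x :: x :: E
x :: x :: x :: x :: x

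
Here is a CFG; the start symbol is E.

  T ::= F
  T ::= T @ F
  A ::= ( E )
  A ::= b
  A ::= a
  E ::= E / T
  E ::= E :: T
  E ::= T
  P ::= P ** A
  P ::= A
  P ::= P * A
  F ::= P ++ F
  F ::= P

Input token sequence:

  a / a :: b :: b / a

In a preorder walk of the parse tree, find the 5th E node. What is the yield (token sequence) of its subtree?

a

[E [E [E [E [E [T [F [P [A a]]]]] / [T [F [P [A a]]]]] :: [T [F [P [A b]]]]] :: [T [F [P [A b]]]]] / [T [F [P [A a]]]]]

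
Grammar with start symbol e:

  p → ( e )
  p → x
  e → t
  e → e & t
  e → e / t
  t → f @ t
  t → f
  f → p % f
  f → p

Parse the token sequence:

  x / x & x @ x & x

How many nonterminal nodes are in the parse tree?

19

[e [e [e [e [t [f [p x]]]] / [t [f [p x]]]] & [t [f [p x]] @ [t [f [p x]]]]] & [t [f [p x]]]]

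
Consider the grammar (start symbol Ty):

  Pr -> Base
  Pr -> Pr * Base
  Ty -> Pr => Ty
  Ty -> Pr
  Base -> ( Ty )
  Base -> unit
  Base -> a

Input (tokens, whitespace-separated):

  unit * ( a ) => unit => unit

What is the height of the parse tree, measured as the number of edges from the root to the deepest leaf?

[Ty [Pr [Pr [Base unit]] * [Base ( [Ty [Pr [Base a]]] )]] => [Ty [Pr [Base unit]] => [Ty [Pr [Base unit]]]]]

6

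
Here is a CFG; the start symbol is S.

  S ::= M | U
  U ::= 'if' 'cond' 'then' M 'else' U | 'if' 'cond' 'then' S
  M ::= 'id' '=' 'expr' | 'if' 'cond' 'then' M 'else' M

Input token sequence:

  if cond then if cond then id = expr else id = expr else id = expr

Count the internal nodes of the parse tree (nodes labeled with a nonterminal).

6

[S [M if cond then [M if cond then [M id = expr] else [M id = expr]] else [M id = expr]]]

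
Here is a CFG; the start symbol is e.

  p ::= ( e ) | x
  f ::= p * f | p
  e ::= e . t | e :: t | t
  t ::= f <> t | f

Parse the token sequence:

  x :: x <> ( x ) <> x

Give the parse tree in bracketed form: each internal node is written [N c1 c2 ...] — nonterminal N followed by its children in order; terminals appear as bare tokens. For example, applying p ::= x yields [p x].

e
e :: t
t :: t
f :: t
p :: t
x :: t
x :: f <> t
x :: p <> t
x :: x <> t
x :: x <> f <> t
x :: x <> p <> t
x :: x <> ( e ) <> t
x :: x <> ( t ) <> t
x :: x <> ( f ) <> t
x :: x <> ( p ) <> t
x :: x <> ( x ) <> t
x :: x <> ( x ) <> f
x :: x <> ( x ) <> p
x :: x <> ( x ) <> x

[e [e [t [f [p x]]]] :: [t [f [p x]] <> [t [f [p ( [e [t [f [p x]]]] )]] <> [t [f [p x]]]]]]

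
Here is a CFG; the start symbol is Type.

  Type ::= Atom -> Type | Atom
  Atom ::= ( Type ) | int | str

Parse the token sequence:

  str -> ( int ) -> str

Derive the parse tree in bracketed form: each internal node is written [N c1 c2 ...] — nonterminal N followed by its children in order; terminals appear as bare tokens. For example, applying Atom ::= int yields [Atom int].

[Type [Atom str] -> [Type [Atom ( [Type [Atom int]] )] -> [Type [Atom str]]]]

Type
Atom -> Type
str -> Type
str -> Atom -> Type
str -> ( Type ) -> Type
str -> ( Atom ) -> Type
str -> ( int ) -> Type
str -> ( int ) -> Atom
str -> ( int ) -> str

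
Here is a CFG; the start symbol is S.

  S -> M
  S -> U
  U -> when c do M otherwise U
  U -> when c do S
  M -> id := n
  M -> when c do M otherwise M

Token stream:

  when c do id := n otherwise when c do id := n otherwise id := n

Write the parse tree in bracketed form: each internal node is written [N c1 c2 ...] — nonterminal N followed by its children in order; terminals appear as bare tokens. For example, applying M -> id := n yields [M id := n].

S
M
when c do M otherwise M
when c do id := n otherwise M
when c do id := n otherwise when c do M otherwise M
when c do id := n otherwise when c do id := n otherwise M
when c do id := n otherwise when c do id := n otherwise id := n

[S [M when c do [M id := n] otherwise [M when c do [M id := n] otherwise [M id := n]]]]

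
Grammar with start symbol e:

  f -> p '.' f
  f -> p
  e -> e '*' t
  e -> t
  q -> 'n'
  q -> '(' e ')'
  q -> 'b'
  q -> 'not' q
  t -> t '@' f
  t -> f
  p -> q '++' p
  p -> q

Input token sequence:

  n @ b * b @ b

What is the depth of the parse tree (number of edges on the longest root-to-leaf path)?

[e [e [t [t [f [p [q n]]]] @ [f [p [q b]]]]] * [t [t [f [p [q b]]]] @ [f [p [q b]]]]]

7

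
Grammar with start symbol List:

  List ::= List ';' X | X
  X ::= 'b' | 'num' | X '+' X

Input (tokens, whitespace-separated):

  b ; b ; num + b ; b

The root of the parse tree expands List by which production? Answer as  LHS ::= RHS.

List ::= List ';' X

[List [List [List [List [X b]] ; [X b]] ; [X [X num] + [X b]]] ; [X b]]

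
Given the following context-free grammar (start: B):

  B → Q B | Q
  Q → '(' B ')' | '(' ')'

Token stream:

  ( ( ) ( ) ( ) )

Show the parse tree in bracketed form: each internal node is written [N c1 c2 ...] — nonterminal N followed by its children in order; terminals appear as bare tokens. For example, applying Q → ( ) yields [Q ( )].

B
Q
( B )
( Q B )
( ( ) B )
( ( ) Q B )
( ( ) ( ) B )
( ( ) ( ) Q )
( ( ) ( ) ( ) )

[B [Q ( [B [Q ( )] [B [Q ( )] [B [Q ( )]]]] )]]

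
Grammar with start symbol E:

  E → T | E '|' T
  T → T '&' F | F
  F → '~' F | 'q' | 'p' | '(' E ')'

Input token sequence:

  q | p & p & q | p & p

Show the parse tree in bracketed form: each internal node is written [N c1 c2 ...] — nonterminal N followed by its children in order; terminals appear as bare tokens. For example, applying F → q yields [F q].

E
E | T
E | T | T
T | T | T
F | T | T
q | T | T
q | T & F | T
q | T & F & F | T
q | F & F & F | T
q | p & F & F | T
q | p & p & F | T
q | p & p & q | T
q | p & p & q | T & F
q | p & p & q | F & F
q | p & p & q | p & F
q | p & p & q | p & p

[E [E [E [T [F q]]] | [T [T [T [F p]] & [F p]] & [F q]]] | [T [T [F p]] & [F p]]]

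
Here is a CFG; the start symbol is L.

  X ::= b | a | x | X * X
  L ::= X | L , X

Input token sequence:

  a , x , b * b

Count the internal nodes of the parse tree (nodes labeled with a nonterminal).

8

[L [L [L [X a]] , [X x]] , [X [X b] * [X b]]]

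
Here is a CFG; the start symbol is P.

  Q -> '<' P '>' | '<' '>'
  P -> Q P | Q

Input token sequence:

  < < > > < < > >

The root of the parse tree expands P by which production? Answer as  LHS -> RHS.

P -> Q P

[P [Q < [P [Q < >]] >] [P [Q < [P [Q < >]] >]]]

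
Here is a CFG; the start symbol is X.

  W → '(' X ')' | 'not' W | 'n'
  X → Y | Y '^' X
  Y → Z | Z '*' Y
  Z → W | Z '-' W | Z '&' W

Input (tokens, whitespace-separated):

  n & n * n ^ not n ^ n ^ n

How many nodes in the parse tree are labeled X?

4

[X [Y [Z [Z [W n]] & [W n]] * [Y [Z [W n]]]] ^ [X [Y [Z [W not [W n]]]] ^ [X [Y [Z [W n]]] ^ [X [Y [Z [W n]]]]]]]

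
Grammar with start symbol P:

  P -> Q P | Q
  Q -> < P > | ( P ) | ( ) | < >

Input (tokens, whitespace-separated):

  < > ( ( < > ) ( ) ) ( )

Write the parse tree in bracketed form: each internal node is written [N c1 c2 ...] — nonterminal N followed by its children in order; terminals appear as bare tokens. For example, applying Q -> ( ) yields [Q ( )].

P
Q P
< > P
< > Q P
< > ( P ) P
< > ( Q P ) P
< > ( ( P ) P ) P
< > ( ( Q ) P ) P
< > ( ( < > ) P ) P
< > ( ( < > ) Q ) P
< > ( ( < > ) ( ) ) P
< > ( ( < > ) ( ) ) Q
< > ( ( < > ) ( ) ) ( )

[P [Q < >] [P [Q ( [P [Q ( [P [Q < >]] )] [P [Q ( )]]] )] [P [Q ( )]]]]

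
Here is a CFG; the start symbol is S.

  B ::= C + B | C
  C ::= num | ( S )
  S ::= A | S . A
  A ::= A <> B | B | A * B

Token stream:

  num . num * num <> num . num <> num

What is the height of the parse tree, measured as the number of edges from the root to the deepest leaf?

[S [S [S [A [B [C num]]]] . [A [A [A [B [C num]]] * [B [C num]]] <> [B [C num]]]] . [A [A [B [C num]]] <> [B [C num]]]]

7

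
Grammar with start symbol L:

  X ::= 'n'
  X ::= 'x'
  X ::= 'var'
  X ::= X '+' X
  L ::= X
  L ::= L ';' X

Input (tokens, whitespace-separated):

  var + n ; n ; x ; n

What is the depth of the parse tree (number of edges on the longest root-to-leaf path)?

[L [L [L [L [X [X var] + [X n]]] ; [X n]] ; [X x]] ; [X n]]

6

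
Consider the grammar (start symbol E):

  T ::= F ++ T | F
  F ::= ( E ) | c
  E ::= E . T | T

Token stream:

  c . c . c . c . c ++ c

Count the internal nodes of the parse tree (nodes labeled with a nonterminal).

17

[E [E [E [E [E [T [F c]]] . [T [F c]]] . [T [F c]]] . [T [F c]]] . [T [F c] ++ [T [F c]]]]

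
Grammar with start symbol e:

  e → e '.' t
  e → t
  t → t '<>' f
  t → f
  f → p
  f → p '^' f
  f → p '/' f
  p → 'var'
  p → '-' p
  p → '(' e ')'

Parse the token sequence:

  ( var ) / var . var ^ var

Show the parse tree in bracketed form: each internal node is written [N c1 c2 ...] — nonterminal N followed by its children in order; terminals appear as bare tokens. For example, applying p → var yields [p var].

[e [e [t [f [p ( [e [t [f [p var]]]] )] / [f [p var]]]]] . [t [f [p var] ^ [f [p var]]]]]

e
e . t
t . t
f . t
p / f . t
( e ) / f . t
( t ) / f . t
( f ) / f . t
( p ) / f . t
( var ) / f . t
( var ) / p . t
( var ) / var . t
( var ) / var . f
( var ) / var . p ^ f
( var ) / var . var ^ f
( var ) / var . var ^ p
( var ) / var . var ^ var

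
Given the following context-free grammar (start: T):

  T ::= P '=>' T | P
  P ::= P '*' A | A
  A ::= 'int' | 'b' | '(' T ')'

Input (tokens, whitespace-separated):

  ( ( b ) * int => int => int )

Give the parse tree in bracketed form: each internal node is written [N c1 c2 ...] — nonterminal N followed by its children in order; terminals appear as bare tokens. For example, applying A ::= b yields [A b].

[T [P [A ( [T [P [P [A ( [T [P [A b]]] )]] * [A int]] => [T [P [A int]] => [T [P [A int]]]]] )]]]

T
P
A
( T )
( P => T )
( P * A => T )
( A * A => T )
( ( T ) * A => T )
( ( P ) * A => T )
( ( A ) * A => T )
( ( b ) * A => T )
( ( b ) * int => T )
( ( b ) * int => P => T )
( ( b ) * int => A => T )
( ( b ) * int => int => T )
( ( b ) * int => int => P )
( ( b ) * int => int => A )
( ( b ) * int => int => int )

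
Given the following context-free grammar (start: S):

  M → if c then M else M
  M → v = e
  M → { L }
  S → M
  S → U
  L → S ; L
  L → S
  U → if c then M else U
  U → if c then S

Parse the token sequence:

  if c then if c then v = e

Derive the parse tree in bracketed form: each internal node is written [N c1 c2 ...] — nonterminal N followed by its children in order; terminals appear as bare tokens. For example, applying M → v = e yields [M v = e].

[S [U if c then [S [U if c then [S [M v = e]]]]]]

S
U
if c then S
if c then U
if c then if c then S
if c then if c then M
if c then if c then v = e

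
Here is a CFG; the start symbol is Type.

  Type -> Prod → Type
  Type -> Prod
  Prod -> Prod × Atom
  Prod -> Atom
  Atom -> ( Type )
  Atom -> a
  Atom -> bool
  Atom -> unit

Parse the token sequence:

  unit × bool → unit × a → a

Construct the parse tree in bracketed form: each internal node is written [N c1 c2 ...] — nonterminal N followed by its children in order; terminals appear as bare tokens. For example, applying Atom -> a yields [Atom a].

Type
Prod → Type
Prod × Atom → Type
Atom × Atom → Type
unit × Atom → Type
unit × bool → Type
unit × bool → Prod → Type
unit × bool → Prod × Atom → Type
unit × bool → Atom × Atom → Type
unit × bool → unit × Atom → Type
unit × bool → unit × a → Type
unit × bool → unit × a → Prod
unit × bool → unit × a → Atom
unit × bool → unit × a → a

[Type [Prod [Prod [Atom unit]] × [Atom bool]] → [Type [Prod [Prod [Atom unit]] × [Atom a]] → [Type [Prod [Atom a]]]]]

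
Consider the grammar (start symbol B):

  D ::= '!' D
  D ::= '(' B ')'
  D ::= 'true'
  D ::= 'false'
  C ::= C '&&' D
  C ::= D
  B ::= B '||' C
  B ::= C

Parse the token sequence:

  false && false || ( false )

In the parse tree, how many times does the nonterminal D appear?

[B [B [C [C [D false]] && [D false]]] || [C [D ( [B [C [D false]]] )]]]

4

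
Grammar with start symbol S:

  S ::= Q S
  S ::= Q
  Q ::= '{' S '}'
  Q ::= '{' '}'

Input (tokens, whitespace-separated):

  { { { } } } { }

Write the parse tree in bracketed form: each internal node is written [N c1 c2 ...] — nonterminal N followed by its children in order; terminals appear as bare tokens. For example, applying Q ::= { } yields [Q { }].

[S [Q { [S [Q { [S [Q { }]] }]] }] [S [Q { }]]]

S
Q S
{ S } S
{ Q } S
{ { S } } S
{ { Q } } S
{ { { } } } S
{ { { } } } Q
{ { { } } } { }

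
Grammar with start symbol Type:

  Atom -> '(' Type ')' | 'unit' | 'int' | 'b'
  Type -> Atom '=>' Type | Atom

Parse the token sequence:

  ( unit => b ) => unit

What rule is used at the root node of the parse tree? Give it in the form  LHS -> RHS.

[Type [Atom ( [Type [Atom unit] => [Type [Atom b]]] )] => [Type [Atom unit]]]

Type -> Atom '=>' Type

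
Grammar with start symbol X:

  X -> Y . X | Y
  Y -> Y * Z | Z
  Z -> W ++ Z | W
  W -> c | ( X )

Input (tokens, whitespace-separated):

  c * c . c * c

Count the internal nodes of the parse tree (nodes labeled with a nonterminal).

14

[X [Y [Y [Z [W c]]] * [Z [W c]]] . [X [Y [Y [Z [W c]]] * [Z [W c]]]]]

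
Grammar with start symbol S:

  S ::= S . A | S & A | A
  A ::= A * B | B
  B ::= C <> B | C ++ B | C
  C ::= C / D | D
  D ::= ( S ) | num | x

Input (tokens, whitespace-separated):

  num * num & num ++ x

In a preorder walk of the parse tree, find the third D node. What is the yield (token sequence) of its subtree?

num

[S [S [A [A [B [C [D num]]]] * [B [C [D num]]]]] & [A [B [C [D num]] ++ [B [C [D x]]]]]]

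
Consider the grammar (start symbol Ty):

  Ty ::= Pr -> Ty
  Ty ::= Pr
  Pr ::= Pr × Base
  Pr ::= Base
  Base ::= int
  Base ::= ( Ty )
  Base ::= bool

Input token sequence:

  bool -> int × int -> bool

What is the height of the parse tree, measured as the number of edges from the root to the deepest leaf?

5

[Ty [Pr [Base bool]] -> [Ty [Pr [Pr [Base int]] × [Base int]] -> [Ty [Pr [Base bool]]]]]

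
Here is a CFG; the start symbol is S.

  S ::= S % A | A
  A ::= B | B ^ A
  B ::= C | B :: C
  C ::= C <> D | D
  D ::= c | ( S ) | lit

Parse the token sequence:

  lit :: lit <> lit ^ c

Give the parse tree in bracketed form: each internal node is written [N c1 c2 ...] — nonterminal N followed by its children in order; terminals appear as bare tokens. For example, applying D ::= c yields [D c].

S
A
B ^ A
B :: C ^ A
C :: C ^ A
D :: C ^ A
lit :: C ^ A
lit :: C <> D ^ A
lit :: D <> D ^ A
lit :: lit <> D ^ A
lit :: lit <> lit ^ A
lit :: lit <> lit ^ B
lit :: lit <> lit ^ C
lit :: lit <> lit ^ D
lit :: lit <> lit ^ c

[S [A [B [B [C [D lit]]] :: [C [C [D lit]] <> [D lit]]] ^ [A [B [C [D c]]]]]]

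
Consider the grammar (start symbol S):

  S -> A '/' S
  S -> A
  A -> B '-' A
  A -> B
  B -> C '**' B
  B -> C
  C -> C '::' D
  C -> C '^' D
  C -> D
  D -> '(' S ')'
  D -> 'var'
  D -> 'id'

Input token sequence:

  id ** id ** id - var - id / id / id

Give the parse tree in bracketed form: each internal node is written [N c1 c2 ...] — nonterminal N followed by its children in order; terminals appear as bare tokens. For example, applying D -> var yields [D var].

[S [A [B [C [D id]] ** [B [C [D id]] ** [B [C [D id]]]]] - [A [B [C [D var]]] - [A [B [C [D id]]]]]] / [S [A [B [C [D id]]]] / [S [A [B [C [D id]]]]]]]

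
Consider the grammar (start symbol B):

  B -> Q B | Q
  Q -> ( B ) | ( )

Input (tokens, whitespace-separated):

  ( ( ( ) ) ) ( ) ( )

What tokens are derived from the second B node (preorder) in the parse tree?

[B [Q ( [B [Q ( [B [Q ( )]] )]] )] [B [Q ( )] [B [Q ( )]]]]

( ( ) )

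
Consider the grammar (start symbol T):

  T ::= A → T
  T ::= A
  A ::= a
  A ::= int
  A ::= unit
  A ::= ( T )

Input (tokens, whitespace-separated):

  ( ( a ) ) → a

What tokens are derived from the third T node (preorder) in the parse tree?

a

[T [A ( [T [A ( [T [A a]] )]] )] → [T [A a]]]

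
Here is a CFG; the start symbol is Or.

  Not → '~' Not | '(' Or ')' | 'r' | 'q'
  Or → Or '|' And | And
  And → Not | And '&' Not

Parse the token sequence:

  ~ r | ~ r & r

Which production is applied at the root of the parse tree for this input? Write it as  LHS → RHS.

[Or [Or [And [Not ~ [Not r]]]] | [And [And [Not ~ [Not r]]] & [Not r]]]

Or → Or '|' And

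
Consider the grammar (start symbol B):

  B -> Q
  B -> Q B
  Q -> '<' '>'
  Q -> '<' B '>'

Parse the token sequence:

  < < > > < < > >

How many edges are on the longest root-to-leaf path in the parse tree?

[B [Q < [B [Q < >]] >] [B [Q < [B [Q < >]] >]]]

5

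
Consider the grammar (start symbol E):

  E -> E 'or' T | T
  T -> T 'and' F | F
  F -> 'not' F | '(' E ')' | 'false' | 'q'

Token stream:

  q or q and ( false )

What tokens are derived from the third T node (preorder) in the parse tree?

[E [E [T [F q]]] or [T [T [F q]] and [F ( [E [T [F false]]] )]]]

q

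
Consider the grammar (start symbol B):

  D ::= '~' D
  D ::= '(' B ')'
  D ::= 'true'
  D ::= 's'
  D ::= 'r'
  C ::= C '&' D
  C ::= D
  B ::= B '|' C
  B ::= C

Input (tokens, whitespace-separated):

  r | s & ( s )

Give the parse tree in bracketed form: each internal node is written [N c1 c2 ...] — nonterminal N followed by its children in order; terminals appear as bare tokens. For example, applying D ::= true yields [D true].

B
B | C
C | C
D | C
r | C
r | C & D
r | D & D
r | s & D
r | s & ( B )
r | s & ( C )
r | s & ( D )
r | s & ( s )

[B [B [C [D r]]] | [C [C [D s]] & [D ( [B [C [D s]]] )]]]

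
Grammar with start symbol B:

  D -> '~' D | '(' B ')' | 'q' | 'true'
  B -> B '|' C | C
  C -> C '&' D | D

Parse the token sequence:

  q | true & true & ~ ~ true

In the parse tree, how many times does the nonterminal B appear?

[B [B [C [D q]]] | [C [C [C [D true]] & [D true]] & [D ~ [D ~ [D true]]]]]

2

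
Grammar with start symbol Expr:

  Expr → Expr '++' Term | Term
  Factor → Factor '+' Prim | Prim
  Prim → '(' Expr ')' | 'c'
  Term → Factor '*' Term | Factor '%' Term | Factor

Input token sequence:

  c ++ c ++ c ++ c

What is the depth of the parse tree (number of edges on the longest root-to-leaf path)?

7

[Expr [Expr [Expr [Expr [Term [Factor [Prim c]]]] ++ [Term [Factor [Prim c]]]] ++ [Term [Factor [Prim c]]]] ++ [Term [Factor [Prim c]]]]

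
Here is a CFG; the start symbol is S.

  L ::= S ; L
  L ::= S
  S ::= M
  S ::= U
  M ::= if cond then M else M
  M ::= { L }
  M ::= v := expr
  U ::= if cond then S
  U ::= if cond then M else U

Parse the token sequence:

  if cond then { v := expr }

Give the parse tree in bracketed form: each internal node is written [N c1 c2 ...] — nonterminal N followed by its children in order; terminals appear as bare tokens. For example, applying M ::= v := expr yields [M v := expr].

[S [U if cond then [S [M { [L [S [M v := expr]]] }]]]]

S
U
if cond then S
if cond then M
if cond then { L }
if cond then { S }
if cond then { M }
if cond then { v := expr }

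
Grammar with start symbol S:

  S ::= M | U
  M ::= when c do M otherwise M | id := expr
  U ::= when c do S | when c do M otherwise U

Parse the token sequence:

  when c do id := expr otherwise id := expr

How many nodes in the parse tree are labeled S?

1

[S [M when c do [M id := expr] otherwise [M id := expr]]]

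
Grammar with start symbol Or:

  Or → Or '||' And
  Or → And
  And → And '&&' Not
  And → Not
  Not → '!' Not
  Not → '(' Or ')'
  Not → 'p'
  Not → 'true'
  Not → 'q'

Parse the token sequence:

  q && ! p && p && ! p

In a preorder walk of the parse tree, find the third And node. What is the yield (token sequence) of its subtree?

q && ! p

[Or [And [And [And [And [Not q]] && [Not ! [Not p]]] && [Not p]] && [Not ! [Not p]]]]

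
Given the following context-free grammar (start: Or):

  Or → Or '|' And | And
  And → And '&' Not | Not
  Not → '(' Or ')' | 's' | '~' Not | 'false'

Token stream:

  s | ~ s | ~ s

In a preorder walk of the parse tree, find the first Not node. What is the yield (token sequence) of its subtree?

s

[Or [Or [Or [And [Not s]]] | [And [Not ~ [Not s]]]] | [And [Not ~ [Not s]]]]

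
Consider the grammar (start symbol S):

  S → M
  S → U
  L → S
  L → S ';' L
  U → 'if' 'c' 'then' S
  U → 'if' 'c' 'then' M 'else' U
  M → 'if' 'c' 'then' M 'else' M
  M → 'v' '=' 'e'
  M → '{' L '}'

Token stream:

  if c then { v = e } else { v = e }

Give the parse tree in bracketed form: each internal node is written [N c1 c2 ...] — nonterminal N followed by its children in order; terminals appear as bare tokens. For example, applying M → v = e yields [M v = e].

[S [M if c then [M { [L [S [M v = e]]] }] else [M { [L [S [M v = e]]] }]]]

S
M
if c then M else M
if c then { L } else M
if c then { S } else M
if c then { M } else M
if c then { v = e } else M
if c then { v = e } else { L }
if c then { v = e } else { S }
if c then { v = e } else { M }
if c then { v = e } else { v = e }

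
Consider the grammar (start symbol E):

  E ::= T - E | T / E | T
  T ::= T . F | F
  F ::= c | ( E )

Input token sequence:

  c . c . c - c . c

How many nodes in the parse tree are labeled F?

5

[E [T [T [T [F c]] . [F c]] . [F c]] - [E [T [T [F c]] . [F c]]]]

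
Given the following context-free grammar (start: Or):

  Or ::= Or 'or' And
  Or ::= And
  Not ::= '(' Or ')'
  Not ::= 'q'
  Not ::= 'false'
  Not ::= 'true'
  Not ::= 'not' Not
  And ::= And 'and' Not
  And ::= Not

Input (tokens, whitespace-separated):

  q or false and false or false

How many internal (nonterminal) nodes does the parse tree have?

11

[Or [Or [Or [And [Not q]]] or [And [And [Not false]] and [Not false]]] or [And [Not false]]]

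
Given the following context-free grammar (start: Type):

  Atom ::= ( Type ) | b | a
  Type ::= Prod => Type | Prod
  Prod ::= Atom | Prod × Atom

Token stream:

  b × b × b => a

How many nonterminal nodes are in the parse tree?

10

[Type [Prod [Prod [Prod [Atom b]] × [Atom b]] × [Atom b]] => [Type [Prod [Atom a]]]]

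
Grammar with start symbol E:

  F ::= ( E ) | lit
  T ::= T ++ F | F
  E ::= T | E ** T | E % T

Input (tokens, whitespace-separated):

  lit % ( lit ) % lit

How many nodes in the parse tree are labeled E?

4

[E [E [E [T [F lit]]] % [T [F ( [E [T [F lit]]] )]]] % [T [F lit]]]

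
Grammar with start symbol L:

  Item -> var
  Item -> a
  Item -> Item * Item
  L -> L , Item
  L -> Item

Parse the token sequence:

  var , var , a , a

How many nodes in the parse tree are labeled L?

[L [L [L [L [Item var]] , [Item var]] , [Item a]] , [Item a]]

4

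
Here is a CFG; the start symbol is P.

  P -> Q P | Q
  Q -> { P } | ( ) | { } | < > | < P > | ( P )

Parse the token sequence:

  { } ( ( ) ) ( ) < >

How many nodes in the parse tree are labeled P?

5

[P [Q { }] [P [Q ( [P [Q ( )]] )] [P [Q ( )] [P [Q < >]]]]]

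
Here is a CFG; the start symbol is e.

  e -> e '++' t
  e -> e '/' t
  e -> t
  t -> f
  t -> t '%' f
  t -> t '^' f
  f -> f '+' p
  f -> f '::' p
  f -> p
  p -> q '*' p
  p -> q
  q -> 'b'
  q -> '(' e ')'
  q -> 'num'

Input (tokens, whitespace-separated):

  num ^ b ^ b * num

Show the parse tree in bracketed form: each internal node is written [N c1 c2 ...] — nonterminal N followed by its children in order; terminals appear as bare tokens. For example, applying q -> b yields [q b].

[e [t [t [t [f [p [q num]]]] ^ [f [p [q b]]]] ^ [f [p [q b] * [p [q num]]]]]]

e
t
t ^ f
t ^ f ^ f
f ^ f ^ f
p ^ f ^ f
q ^ f ^ f
num ^ f ^ f
num ^ p ^ f
num ^ q ^ f
num ^ b ^ f
num ^ b ^ p
num ^ b ^ q * p
num ^ b ^ b * p
num ^ b ^ b * q
num ^ b ^ b * num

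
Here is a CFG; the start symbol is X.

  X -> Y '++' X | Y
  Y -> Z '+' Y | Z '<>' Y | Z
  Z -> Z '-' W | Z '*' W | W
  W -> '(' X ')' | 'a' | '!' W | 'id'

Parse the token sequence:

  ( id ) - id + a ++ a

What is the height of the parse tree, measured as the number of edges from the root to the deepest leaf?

9

[X [Y [Z [Z [W ( [X [Y [Z [W id]]]] )]] - [W id]] + [Y [Z [W a]]]] ++ [X [Y [Z [W a]]]]]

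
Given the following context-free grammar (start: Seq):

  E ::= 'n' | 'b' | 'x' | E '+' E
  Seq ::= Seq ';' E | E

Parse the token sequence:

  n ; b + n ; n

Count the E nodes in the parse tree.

[Seq [Seq [Seq [E n]] ; [E [E b] + [E n]]] ; [E n]]

5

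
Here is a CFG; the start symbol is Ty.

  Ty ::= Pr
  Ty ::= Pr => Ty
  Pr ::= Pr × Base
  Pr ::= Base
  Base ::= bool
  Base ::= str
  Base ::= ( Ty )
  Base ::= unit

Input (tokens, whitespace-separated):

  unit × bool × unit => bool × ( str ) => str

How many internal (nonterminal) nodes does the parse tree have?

[Ty [Pr [Pr [Pr [Base unit]] × [Base bool]] × [Base unit]] => [Ty [Pr [Pr [Base bool]] × [Base ( [Ty [Pr [Base str]]] )]] => [Ty [Pr [Base str]]]]]

18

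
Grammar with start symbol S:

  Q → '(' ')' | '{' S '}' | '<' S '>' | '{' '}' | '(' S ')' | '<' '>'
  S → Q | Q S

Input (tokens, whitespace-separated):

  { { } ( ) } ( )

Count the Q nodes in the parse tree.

4

[S [Q { [S [Q { }] [S [Q ( )]]] }] [S [Q ( )]]]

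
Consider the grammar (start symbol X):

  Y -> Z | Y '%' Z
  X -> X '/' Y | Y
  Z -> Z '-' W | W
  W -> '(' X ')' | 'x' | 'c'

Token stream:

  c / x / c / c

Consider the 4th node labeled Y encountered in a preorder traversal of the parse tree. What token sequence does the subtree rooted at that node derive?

[X [X [X [X [Y [Z [W c]]]] / [Y [Z [W x]]]] / [Y [Z [W c]]]] / [Y [Z [W c]]]]

c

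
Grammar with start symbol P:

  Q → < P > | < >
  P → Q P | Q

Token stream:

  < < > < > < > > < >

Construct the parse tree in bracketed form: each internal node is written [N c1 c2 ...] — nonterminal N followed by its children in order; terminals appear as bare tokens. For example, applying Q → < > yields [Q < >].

P
Q P
< P > P
< Q P > P
< < > P > P
< < > Q P > P
< < > < > P > P
< < > < > Q > P
< < > < > < > > P
< < > < > < > > Q
< < > < > < > > < >

[P [Q < [P [Q < >] [P [Q < >] [P [Q < >]]]] >] [P [Q < >]]]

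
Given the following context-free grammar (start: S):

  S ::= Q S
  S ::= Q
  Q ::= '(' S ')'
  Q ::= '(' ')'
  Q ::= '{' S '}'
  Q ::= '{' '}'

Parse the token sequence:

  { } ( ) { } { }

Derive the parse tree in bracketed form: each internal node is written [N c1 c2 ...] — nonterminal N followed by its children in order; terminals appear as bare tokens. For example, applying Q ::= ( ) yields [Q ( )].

[S [Q { }] [S [Q ( )] [S [Q { }] [S [Q { }]]]]]

S
Q S
{ } S
{ } Q S
{ } ( ) S
{ } ( ) Q S
{ } ( ) { } S
{ } ( ) { } Q
{ } ( ) { } { }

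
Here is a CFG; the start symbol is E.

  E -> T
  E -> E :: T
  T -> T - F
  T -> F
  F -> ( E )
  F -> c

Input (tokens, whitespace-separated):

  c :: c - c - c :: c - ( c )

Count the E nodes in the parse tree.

4

[E [E [E [T [F c]]] :: [T [T [T [F c]] - [F c]] - [F c]]] :: [T [T [F c]] - [F ( [E [T [F c]]] )]]]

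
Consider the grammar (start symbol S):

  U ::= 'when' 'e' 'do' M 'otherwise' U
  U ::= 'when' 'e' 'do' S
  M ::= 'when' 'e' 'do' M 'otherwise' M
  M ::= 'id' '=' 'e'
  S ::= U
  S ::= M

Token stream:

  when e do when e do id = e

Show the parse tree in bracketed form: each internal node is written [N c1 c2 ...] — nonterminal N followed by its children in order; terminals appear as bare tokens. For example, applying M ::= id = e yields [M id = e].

S
U
when e do S
when e do U
when e do when e do S
when e do when e do M
when e do when e do id = e

[S [U when e do [S [U when e do [S [M id = e]]]]]]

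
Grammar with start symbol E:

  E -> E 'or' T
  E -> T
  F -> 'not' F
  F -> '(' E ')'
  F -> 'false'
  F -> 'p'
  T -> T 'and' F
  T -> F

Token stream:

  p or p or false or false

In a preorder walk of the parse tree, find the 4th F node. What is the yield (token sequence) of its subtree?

false

[E [E [E [E [T [F p]]] or [T [F p]]] or [T [F false]]] or [T [F false]]]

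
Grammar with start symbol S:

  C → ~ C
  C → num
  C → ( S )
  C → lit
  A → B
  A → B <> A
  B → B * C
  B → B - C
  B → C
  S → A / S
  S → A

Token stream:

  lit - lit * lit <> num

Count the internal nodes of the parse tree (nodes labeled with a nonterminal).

11

[S [A [B [B [B [C lit]] - [C lit]] * [C lit]] <> [A [B [C num]]]]]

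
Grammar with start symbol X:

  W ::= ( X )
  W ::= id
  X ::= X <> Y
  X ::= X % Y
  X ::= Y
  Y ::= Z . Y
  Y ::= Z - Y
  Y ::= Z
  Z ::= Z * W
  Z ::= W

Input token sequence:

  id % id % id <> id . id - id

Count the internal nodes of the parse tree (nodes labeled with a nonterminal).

[X [X [X [X [Y [Z [W id]]]] % [Y [Z [W id]]]] % [Y [Z [W id]]]] <> [Y [Z [W id]] . [Y [Z [W id]] - [Y [Z [W id]]]]]]

22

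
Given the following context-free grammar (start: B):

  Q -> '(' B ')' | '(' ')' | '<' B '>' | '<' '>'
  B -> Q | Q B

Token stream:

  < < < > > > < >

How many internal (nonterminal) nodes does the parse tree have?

[B [Q < [B [Q < [B [Q < >]] >]] >] [B [Q < >]]]

8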